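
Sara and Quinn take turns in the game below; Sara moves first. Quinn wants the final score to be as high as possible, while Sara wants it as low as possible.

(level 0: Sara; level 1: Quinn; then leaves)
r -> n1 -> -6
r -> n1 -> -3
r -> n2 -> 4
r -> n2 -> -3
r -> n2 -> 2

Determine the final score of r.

-3

n1 (Quinn): max(-6, -3) = -3
n2 (Quinn): max(4, -3, 2) = 4
r (Sara): min(-3, 4) = -3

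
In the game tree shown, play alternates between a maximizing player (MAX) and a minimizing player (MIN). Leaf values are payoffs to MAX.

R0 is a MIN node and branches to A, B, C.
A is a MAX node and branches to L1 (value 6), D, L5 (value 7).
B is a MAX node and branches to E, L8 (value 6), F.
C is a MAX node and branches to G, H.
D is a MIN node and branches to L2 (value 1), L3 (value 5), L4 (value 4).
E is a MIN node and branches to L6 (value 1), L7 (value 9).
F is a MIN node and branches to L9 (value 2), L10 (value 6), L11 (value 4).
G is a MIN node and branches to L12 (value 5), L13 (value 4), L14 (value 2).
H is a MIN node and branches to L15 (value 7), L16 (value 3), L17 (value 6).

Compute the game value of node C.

G (MIN): min(5, 4, 2) = 2
H (MIN): min(7, 3, 6) = 3
C (MAX): max(2, 3) = 3

3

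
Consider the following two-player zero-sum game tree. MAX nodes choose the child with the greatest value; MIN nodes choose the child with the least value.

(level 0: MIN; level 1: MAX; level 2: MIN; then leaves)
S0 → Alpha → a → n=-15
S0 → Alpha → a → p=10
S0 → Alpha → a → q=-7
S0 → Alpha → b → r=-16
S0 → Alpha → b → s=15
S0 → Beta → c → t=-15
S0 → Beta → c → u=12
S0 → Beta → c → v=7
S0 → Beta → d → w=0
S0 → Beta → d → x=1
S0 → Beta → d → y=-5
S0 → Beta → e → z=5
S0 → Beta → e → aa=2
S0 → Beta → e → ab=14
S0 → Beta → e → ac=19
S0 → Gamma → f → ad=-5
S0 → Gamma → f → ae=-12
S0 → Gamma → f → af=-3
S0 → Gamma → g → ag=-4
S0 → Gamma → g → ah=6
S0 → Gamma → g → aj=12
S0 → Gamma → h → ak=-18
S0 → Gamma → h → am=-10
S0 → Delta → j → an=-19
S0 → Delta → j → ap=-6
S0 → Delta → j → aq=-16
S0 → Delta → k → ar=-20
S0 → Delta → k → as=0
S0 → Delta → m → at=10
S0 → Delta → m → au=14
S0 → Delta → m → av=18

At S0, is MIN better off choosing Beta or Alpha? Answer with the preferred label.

c (MIN): min(-15, 12, 7) = -15
d (MIN): min(0, 1, -5) = -5
e (MIN): min(5, 2, 14, 19) = 2
Beta (MAX): max(-15, -5, 2) = 2
a (MIN): min(-15, 10, -7) = -15
b (MIN): min(-16, 15) = -16
Alpha (MAX): max(-15, -16) = -15
MIN prefers the lower value; Beta=2, Alpha=-15. Alpha is better since -15 < 2.

Alpha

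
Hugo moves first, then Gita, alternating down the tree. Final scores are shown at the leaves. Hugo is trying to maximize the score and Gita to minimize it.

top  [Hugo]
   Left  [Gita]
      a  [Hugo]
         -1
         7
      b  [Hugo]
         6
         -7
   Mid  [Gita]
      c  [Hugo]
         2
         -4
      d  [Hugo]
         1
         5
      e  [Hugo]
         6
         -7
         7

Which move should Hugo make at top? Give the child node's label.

a (Hugo): max(-1, 7) = 7
b (Hugo): max(6, -7) = 6
Left (Gita): min(7, 6) = 6
c (Hugo): max(2, -4) = 2
d (Hugo): max(1, 5) = 5
e (Hugo): max(6, -7, 7) = 7
Mid (Gita): min(2, 5, 7) = 2
top (Hugo): max(6, 2) = 6
Hugo at top wants the highest of {Left=6, Mid=2}, so chooses Left.

Left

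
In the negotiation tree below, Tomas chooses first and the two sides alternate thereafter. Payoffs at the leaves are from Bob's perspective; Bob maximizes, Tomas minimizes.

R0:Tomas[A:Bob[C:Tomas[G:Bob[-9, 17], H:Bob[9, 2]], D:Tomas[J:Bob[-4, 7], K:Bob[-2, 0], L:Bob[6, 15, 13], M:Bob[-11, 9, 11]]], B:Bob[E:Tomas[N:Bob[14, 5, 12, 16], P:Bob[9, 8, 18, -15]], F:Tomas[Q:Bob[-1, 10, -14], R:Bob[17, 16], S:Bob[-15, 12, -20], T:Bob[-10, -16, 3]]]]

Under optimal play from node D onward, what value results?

J (Bob): max(-4, 7) = 7
K (Bob): max(-2, 0) = 0
L (Bob): max(6, 15, 13) = 15
M (Bob): max(-11, 9, 11) = 11
D (Tomas): min(7, 0, 15, 11) = 0

0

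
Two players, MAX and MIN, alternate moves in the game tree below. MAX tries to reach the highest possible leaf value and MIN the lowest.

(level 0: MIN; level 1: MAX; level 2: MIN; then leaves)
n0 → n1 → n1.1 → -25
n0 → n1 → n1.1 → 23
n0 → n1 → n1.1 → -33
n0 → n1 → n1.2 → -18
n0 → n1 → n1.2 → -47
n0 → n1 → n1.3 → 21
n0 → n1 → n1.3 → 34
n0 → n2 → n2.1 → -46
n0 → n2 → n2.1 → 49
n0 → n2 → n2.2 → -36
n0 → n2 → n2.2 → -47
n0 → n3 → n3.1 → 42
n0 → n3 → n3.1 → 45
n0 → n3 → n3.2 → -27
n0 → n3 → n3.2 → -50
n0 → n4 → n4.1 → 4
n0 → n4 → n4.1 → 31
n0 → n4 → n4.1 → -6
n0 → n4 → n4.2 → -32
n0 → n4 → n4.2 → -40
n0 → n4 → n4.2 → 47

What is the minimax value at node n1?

n1.1 (MIN): min(-25, 23, -33) = -33
n1.2 (MIN): min(-18, -47) = -47
n1.3 (MIN): min(21, 34) = 21
n1 (MAX): max(-33, -47, 21) = 21

21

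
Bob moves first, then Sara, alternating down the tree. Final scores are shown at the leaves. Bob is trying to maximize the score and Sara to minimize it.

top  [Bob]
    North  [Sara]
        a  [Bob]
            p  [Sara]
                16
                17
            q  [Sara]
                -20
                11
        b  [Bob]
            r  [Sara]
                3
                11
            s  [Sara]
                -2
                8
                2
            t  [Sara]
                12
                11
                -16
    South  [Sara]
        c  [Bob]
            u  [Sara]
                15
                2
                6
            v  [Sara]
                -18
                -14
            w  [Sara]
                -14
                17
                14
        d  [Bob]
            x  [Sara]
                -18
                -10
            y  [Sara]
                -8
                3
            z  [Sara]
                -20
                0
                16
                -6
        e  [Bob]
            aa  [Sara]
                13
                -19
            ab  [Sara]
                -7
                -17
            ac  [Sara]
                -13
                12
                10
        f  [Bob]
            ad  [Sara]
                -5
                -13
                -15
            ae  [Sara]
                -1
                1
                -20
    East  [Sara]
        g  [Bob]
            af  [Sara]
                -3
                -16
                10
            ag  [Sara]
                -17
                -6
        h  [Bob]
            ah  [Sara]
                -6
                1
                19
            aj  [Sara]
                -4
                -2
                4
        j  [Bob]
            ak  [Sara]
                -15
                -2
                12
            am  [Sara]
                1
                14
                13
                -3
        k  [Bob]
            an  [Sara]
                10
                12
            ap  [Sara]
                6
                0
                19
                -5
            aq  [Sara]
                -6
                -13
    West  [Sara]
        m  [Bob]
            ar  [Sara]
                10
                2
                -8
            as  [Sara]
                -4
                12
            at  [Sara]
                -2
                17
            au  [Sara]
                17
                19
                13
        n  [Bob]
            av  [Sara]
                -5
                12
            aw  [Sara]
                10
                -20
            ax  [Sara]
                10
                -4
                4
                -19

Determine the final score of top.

p (Sara): min(16, 17) = 16
q (Sara): min(-20, 11) = -20
a (Bob): max(16, -20) = 16
r (Sara): min(3, 11) = 3
s (Sara): min(-2, 8, 2) = -2
t (Sara): min(12, 11, -16) = -16
b (Bob): max(3, -2, -16) = 3
North (Sara): min(16, 3) = 3
u (Sara): min(15, 2, 6) = 2
v (Sara): min(-18, -14) = -18
w (Sara): min(-14, 17, 14) = -14
c (Bob): max(2, -18, -14) = 2
x (Sara): min(-18, -10) = -18
y (Sara): min(-8, 3) = -8
z (Sara): min(-20, 0, 16, -6) = -20
d (Bob): max(-18, -8, -20) = -8
aa (Sara): min(13, -19) = -19
ab (Sara): min(-7, -17) = -17
ac (Sara): min(-13, 12, 10) = -13
e (Bob): max(-19, -17, -13) = -13
ad (Sara): min(-5, -13, -15) = -15
ae (Sara): min(-1, 1, -20) = -20
f (Bob): max(-15, -20) = -15
South (Sara): min(2, -8, -13, -15) = -15
af (Sara): min(-3, -16, 10) = -16
ag (Sara): min(-17, -6) = -17
g (Bob): max(-16, -17) = -16
ah (Sara): min(-6, 1, 19) = -6
aj (Sara): min(-4, -2, 4) = -4
h (Bob): max(-6, -4) = -4
ak (Sara): min(-15, -2, 12) = -15
am (Sara): min(1, 14, 13, -3) = -3
j (Bob): max(-15, -3) = -3
an (Sara): min(10, 12) = 10
ap (Sara): min(6, 0, 19, -5) = -5
aq (Sara): min(-6, -13) = -13
k (Bob): max(10, -5, -13) = 10
East (Sara): min(-16, -4, -3, 10) = -16
ar (Sara): min(10, 2, -8) = -8
as (Sara): min(-4, 12) = -4
at (Sara): min(-2, 17) = -2
au (Sara): min(17, 19, 13) = 13
m (Bob): max(-8, -4, -2, 13) = 13
av (Sara): min(-5, 12) = -5
aw (Sara): min(10, -20) = -20
ax (Sara): min(10, -4, 4, -19) = -19
n (Bob): max(-5, -20, -19) = -5
West (Sara): min(13, -5) = -5
top (Bob): max(3, -15, -16, -5) = 3

3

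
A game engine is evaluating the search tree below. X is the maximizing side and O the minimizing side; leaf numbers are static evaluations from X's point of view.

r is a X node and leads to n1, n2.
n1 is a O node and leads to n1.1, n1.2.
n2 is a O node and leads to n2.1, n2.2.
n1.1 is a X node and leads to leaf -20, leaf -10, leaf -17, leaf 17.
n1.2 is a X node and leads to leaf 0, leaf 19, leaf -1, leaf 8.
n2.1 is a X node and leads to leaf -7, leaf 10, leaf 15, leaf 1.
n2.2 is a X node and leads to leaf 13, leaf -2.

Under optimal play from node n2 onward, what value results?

13

n2.1 (X): max(-7, 10, 15, 1) = 15
n2.2 (X): max(13, -2) = 13
n2 (O): min(15, 13) = 13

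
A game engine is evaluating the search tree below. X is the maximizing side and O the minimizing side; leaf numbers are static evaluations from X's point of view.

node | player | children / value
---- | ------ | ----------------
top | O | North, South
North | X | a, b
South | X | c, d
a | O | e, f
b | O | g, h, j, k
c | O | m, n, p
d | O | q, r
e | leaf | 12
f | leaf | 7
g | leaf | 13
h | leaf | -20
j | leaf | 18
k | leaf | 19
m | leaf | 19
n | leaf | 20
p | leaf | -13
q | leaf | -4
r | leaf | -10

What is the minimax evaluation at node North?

a (O): min(12, 7) = 7
b (O): min(13, -20, 18, 19) = -20
North (X): max(7, -20) = 7

7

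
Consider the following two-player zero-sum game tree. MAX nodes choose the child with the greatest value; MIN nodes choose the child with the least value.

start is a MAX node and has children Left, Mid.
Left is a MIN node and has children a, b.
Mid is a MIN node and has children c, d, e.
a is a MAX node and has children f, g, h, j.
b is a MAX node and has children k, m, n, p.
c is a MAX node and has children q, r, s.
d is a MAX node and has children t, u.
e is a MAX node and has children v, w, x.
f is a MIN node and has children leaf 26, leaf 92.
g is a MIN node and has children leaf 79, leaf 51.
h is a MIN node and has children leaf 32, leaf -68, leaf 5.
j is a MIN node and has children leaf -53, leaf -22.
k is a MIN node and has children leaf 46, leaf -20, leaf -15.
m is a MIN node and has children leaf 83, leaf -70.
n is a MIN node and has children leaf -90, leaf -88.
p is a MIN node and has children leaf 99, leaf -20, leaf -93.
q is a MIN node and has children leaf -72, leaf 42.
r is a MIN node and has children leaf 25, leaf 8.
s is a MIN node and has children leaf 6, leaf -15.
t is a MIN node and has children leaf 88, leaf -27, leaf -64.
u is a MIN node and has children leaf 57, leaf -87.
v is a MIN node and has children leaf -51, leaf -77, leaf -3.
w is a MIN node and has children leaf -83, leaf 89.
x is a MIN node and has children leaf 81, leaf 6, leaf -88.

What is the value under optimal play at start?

-20

f (MIN): min(26, 92) = 26
g (MIN): min(79, 51) = 51
h (MIN): min(32, -68, 5) = -68
j (MIN): min(-53, -22) = -53
a (MAX): max(26, 51, -68, -53) = 51
k (MIN): min(46, -20, -15) = -20
m (MIN): min(83, -70) = -70
n (MIN): min(-90, -88) = -90
p (MIN): min(99, -20, -93) = -93
b (MAX): max(-20, -70, -90, -93) = -20
Left (MIN): min(51, -20) = -20
q (MIN): min(-72, 42) = -72
r (MIN): min(25, 8) = 8
s (MIN): min(6, -15) = -15
c (MAX): max(-72, 8, -15) = 8
t (MIN): min(88, -27, -64) = -64
u (MIN): min(57, -87) = -87
d (MAX): max(-64, -87) = -64
v (MIN): min(-51, -77, -3) = -77
w (MIN): min(-83, 89) = -83
x (MIN): min(81, 6, -88) = -88
e (MAX): max(-77, -83, -88) = -77
Mid (MIN): min(8, -64, -77) = -77
start (MAX): max(-20, -77) = -20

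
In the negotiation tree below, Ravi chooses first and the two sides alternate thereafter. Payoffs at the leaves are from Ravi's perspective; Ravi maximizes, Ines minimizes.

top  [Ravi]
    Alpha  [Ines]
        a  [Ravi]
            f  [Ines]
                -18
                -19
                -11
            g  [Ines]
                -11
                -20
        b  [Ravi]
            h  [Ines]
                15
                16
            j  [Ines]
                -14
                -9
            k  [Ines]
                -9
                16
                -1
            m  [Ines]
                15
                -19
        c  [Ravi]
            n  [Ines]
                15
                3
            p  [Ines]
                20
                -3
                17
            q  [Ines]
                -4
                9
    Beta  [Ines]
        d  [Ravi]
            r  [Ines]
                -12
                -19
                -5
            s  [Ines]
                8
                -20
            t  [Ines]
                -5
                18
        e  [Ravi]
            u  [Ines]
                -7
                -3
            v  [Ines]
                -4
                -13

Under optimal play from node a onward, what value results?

f (Ines): min(-18, -19, -11) = -19
g (Ines): min(-11, -20) = -20
a (Ravi): max(-19, -20) = -19

-19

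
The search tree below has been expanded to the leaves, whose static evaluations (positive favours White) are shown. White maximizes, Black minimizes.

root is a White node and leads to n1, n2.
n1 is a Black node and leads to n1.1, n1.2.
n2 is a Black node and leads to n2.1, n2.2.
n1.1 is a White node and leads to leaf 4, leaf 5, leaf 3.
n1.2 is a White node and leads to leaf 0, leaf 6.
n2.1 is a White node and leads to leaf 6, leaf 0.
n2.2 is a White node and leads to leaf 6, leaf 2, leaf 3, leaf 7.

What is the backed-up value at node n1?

5

n1.1 (White): max(4, 5, 3) = 5
n1.2 (White): max(0, 6) = 6
n1 (Black): min(5, 6) = 5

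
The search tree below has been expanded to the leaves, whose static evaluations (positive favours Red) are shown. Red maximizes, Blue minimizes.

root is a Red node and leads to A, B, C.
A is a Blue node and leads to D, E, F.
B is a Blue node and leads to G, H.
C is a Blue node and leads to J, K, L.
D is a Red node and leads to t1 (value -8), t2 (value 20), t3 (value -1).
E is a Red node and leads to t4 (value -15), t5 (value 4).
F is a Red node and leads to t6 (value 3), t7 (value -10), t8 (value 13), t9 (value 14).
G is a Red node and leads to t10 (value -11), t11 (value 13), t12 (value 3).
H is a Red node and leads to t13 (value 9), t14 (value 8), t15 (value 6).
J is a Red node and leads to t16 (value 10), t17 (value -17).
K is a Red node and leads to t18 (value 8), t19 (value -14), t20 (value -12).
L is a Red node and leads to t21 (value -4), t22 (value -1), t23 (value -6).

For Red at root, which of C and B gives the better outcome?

J (Red): max(10, -17) = 10
K (Red): max(8, -14, -12) = 8
L (Red): max(-4, -1, -6) = -1
C (Blue): min(10, 8, -1) = -1
G (Red): max(-11, 13, 3) = 13
H (Red): max(9, 8, 6) = 9
B (Blue): min(13, 9) = 9
Red prefers the higher value; C=-1, B=9. B is better since 9 > -1.

B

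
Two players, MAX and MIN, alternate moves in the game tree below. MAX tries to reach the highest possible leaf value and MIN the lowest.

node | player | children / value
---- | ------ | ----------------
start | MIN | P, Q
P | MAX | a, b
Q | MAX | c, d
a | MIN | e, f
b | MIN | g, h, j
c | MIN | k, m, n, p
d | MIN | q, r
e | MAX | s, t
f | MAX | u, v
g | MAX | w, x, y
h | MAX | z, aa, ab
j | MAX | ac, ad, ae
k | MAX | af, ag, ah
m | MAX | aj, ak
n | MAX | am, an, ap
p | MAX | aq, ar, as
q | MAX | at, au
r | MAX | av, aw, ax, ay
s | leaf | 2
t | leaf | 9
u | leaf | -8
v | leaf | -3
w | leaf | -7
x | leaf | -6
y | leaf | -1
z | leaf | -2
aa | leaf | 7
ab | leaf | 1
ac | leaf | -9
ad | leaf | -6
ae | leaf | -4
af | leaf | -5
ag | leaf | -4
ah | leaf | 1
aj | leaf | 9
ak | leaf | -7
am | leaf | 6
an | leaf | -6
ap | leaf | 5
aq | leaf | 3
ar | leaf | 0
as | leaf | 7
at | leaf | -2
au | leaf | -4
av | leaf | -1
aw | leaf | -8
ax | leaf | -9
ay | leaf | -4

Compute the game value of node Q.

k (MAX): max(-5, -4, 1) = 1
m (MAX): max(9, -7) = 9
n (MAX): max(6, -6, 5) = 6
p (MAX): max(3, 0, 7) = 7
c (MIN): min(1, 9, 6, 7) = 1
q (MAX): max(-2, -4) = -2
r (MAX): max(-1, -8, -9, -4) = -1
d (MIN): min(-2, -1) = -2
Q (MAX): max(1, -2) = 1

1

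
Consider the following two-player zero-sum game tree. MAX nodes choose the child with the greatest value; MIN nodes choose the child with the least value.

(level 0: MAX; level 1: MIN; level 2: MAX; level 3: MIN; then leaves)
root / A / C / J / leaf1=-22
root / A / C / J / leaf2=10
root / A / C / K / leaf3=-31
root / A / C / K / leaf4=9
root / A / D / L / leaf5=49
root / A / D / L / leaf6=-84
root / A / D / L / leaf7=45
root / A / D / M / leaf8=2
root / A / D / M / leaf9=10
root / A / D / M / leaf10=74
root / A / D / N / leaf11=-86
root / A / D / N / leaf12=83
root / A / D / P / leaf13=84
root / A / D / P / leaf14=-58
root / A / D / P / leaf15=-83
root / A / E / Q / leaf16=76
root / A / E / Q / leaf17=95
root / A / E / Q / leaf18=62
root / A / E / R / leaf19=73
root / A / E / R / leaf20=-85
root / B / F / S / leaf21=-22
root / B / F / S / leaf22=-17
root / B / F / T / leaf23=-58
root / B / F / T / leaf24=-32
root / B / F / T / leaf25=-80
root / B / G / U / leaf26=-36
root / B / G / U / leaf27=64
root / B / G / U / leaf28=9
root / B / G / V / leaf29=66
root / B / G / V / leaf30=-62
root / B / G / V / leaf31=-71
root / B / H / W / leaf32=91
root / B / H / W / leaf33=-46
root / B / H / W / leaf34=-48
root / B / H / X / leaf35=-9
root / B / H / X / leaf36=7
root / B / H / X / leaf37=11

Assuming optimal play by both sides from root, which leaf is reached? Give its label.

leaf1

J (MIN): min(-22, 10) = -22
K (MIN): min(-31, 9) = -31
C (MAX): max(-22, -31) = -22
L (MIN): min(49, -84, 45) = -84
M (MIN): min(2, 10, 74) = 2
N (MIN): min(-86, 83) = -86
P (MIN): min(84, -58, -83) = -83
D (MAX): max(-84, 2, -86, -83) = 2
Q (MIN): min(76, 95, 62) = 62
R (MIN): min(73, -85) = -85
E (MAX): max(62, -85) = 62
A (MIN): min(-22, 2, 62) = -22
S (MIN): min(-22, -17) = -22
T (MIN): min(-58, -32, -80) = -80
F (MAX): max(-22, -80) = -22
U (MIN): min(-36, 64, 9) = -36
V (MIN): min(66, -62, -71) = -71
G (MAX): max(-36, -71) = -36
W (MIN): min(91, -46, -48) = -48
X (MIN): min(-9, 7, 11) = -9
H (MAX): max(-48, -9) = -9
B (MIN): min(-22, -36, -9) = -36
root (MAX): max(-22, -36) = -22
At root, MAX picks A (highest: -22).
At A, MIN picks C (lowest: -22).
At C, MAX picks J (highest: -22).
At J, MIN picks leaf1 (lowest: -22).
Terminal value -22.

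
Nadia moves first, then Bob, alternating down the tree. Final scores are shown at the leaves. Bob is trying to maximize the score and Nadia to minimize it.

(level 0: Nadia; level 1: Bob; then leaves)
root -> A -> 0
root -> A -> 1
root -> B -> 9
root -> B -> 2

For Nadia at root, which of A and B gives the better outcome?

A (Bob): max(0, 1) = 1
B (Bob): max(9, 2) = 9
Nadia prefers the lower value; A=1, B=9. A is better since 1 < 9.

A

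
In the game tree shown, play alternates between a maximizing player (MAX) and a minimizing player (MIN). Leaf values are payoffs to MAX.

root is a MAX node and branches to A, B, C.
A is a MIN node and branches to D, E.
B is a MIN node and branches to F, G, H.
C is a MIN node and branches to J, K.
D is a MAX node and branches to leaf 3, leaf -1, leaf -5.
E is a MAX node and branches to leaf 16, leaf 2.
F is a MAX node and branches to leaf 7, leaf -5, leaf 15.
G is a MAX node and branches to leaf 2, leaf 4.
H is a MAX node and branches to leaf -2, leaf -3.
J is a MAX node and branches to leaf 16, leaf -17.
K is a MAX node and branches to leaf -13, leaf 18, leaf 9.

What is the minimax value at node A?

D (MAX): max(3, -1, -5) = 3
E (MAX): max(16, 2) = 16
A (MIN): min(3, 16) = 3

3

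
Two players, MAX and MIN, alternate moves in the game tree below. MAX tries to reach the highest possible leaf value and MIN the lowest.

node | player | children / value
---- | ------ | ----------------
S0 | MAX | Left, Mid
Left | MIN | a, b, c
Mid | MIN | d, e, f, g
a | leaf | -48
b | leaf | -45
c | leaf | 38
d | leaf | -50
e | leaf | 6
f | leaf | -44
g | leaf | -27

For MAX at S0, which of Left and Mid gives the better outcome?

Left

Left (MIN): min(-48, -45, 38) = -48
Mid (MIN): min(-50, 6, -44, -27) = -50
MAX prefers the higher value; Left=-48, Mid=-50. Left is better since -48 > -50.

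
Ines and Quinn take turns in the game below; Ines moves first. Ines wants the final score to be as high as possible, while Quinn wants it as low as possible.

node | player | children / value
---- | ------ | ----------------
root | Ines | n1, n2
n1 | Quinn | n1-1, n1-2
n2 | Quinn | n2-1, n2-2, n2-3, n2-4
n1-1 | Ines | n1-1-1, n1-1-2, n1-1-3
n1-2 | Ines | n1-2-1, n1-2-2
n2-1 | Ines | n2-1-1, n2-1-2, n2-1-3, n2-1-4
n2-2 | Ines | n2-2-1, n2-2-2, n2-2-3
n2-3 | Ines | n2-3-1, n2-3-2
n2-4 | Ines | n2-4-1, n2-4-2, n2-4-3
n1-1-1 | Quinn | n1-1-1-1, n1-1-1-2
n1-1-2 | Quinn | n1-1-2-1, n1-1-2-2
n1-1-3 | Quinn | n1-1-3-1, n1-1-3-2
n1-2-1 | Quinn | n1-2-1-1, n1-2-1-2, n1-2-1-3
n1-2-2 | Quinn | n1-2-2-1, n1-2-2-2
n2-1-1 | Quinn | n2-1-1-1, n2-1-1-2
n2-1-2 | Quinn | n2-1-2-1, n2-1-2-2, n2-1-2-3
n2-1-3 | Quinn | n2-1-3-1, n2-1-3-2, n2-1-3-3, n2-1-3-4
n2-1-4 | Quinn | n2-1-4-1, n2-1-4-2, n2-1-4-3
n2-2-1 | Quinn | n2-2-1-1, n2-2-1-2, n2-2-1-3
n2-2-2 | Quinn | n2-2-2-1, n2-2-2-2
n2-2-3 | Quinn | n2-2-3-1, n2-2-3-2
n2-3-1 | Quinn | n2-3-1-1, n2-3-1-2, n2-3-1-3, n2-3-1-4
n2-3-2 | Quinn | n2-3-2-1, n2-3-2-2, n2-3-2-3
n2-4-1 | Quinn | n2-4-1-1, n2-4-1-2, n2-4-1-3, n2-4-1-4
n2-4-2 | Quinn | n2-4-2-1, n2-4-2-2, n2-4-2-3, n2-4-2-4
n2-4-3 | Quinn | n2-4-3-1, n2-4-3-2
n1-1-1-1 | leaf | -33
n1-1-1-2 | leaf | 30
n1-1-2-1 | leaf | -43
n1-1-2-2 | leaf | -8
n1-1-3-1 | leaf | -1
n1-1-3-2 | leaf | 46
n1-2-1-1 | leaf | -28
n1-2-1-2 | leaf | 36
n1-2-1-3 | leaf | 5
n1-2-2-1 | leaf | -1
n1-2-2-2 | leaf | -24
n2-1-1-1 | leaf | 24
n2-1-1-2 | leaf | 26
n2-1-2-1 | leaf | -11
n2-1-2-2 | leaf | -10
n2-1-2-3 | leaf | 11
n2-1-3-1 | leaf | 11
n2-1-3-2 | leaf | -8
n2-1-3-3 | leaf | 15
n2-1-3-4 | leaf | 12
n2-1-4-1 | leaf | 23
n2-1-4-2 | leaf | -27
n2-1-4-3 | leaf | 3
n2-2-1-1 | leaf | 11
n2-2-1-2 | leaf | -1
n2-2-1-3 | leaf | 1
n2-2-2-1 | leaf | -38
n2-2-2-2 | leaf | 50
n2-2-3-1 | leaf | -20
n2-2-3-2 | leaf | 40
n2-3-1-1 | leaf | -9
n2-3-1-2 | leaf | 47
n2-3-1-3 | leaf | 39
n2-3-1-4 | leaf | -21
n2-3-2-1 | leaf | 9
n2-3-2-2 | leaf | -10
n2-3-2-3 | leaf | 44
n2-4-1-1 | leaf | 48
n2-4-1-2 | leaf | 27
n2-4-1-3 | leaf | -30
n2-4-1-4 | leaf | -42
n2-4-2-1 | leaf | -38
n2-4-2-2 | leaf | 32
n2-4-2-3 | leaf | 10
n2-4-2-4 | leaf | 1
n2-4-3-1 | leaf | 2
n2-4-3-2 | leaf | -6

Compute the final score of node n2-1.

24

n2-1-1 (Quinn): min(24, 26) = 24
n2-1-2 (Quinn): min(-11, -10, 11) = -11
n2-1-3 (Quinn): min(11, -8, 15, 12) = -8
n2-1-4 (Quinn): min(23, -27, 3) = -27
n2-1 (Ines): max(24, -11, -8, -27) = 24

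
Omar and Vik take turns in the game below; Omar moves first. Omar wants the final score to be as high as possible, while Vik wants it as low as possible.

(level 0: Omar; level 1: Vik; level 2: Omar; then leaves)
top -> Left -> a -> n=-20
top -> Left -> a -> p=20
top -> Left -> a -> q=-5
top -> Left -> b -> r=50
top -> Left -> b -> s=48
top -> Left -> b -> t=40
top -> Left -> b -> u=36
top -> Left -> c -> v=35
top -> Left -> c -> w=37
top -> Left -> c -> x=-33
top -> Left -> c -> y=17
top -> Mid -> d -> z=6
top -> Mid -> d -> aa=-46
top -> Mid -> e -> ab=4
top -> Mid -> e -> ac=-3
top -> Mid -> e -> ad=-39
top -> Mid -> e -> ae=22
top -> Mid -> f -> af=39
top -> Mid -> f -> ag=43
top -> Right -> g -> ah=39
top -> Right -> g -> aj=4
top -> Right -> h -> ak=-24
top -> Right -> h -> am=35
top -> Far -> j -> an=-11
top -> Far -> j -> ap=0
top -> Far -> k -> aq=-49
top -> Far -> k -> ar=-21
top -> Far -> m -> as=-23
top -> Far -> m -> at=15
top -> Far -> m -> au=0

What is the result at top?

a (Omar): max(-20, 20, -5) = 20
b (Omar): max(50, 48, 40, 36) = 50
c (Omar): max(35, 37, -33, 17) = 37
Left (Vik): min(20, 50, 37) = 20
d (Omar): max(6, -46) = 6
e (Omar): max(4, -3, -39, 22) = 22
f (Omar): max(39, 43) = 43
Mid (Vik): min(6, 22, 43) = 6
g (Omar): max(39, 4) = 39
h (Omar): max(-24, 35) = 35
Right (Vik): min(39, 35) = 35
j (Omar): max(-11, 0) = 0
k (Omar): max(-49, -21) = -21
m (Omar): max(-23, 15, 0) = 15
Far (Vik): min(0, -21, 15) = -21
top (Omar): max(20, 6, 35, -21) = 35

35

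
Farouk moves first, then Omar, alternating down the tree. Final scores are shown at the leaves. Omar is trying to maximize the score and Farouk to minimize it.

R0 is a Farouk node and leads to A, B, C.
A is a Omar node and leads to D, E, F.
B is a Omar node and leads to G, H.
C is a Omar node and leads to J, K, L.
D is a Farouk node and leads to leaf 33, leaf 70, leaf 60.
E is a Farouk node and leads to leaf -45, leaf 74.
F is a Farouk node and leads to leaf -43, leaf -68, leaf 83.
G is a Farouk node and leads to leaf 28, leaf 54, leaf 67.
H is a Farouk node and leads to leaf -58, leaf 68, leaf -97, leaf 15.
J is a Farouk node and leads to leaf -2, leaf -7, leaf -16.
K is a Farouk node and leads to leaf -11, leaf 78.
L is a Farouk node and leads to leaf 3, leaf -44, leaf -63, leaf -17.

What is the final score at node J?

J (Farouk): min(-2, -7, -16) = -16

-16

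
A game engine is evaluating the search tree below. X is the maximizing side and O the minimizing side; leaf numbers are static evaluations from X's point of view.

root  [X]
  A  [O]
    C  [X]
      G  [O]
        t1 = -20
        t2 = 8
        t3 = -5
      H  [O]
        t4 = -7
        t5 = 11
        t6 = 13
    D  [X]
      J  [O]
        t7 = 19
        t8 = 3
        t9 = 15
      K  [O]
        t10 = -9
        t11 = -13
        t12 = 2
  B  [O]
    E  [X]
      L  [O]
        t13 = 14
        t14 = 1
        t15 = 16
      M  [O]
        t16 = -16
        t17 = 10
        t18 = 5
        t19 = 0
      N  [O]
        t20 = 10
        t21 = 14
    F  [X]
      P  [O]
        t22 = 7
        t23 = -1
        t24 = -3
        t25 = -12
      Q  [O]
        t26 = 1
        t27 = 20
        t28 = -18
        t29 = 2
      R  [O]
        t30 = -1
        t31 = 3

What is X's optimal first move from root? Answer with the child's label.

G (O): min(-20, 8, -5) = -20
H (O): min(-7, 11, 13) = -7
C (X): max(-20, -7) = -7
J (O): min(19, 3, 15) = 3
K (O): min(-9, -13, 2) = -13
D (X): max(3, -13) = 3
A (O): min(-7, 3) = -7
L (O): min(14, 1, 16) = 1
M (O): min(-16, 10, 5, 0) = -16
N (O): min(10, 14) = 10
E (X): max(1, -16, 10) = 10
P (O): min(7, -1, -3, -12) = -12
Q (O): min(1, 20, -18, 2) = -18
R (O): min(-1, 3) = -1
F (X): max(-12, -18, -1) = -1
B (O): min(10, -1) = -1
root (X): max(-7, -1) = -1
X at root wants the highest of {A=-7, B=-1}, so chooses B.

B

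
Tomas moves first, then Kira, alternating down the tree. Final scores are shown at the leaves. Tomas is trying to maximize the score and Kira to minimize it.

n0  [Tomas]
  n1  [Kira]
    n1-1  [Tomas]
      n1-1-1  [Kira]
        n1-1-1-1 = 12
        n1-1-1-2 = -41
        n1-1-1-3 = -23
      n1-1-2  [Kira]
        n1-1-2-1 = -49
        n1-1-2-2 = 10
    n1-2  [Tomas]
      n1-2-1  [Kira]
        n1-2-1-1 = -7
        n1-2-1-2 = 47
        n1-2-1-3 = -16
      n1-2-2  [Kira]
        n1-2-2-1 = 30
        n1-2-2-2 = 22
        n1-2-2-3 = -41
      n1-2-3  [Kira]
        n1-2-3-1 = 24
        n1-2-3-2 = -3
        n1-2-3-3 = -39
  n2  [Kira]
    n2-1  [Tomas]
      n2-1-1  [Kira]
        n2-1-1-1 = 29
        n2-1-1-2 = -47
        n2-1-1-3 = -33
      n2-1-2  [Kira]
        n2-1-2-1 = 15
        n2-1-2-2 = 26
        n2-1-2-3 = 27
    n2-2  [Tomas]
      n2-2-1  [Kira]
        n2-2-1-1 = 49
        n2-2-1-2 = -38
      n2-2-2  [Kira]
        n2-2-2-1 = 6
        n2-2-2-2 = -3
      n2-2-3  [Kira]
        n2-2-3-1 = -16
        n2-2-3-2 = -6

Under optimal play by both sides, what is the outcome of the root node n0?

n1-1-1 (Kira): min(12, -41, -23) = -41
n1-1-2 (Kira): min(-49, 10) = -49
n1-1 (Tomas): max(-41, -49) = -41
n1-2-1 (Kira): min(-7, 47, -16) = -16
n1-2-2 (Kira): min(30, 22, -41) = -41
n1-2-3 (Kira): min(24, -3, -39) = -39
n1-2 (Tomas): max(-16, -41, -39) = -16
n1 (Kira): min(-41, -16) = -41
n2-1-1 (Kira): min(29, -47, -33) = -47
n2-1-2 (Kira): min(15, 26, 27) = 15
n2-1 (Tomas): max(-47, 15) = 15
n2-2-1 (Kira): min(49, -38) = -38
n2-2-2 (Kira): min(6, -3) = -3
n2-2-3 (Kira): min(-16, -6) = -16
n2-2 (Tomas): max(-38, -3, -16) = -3
n2 (Kira): min(15, -3) = -3
n0 (Tomas): max(-41, -3) = -3

-3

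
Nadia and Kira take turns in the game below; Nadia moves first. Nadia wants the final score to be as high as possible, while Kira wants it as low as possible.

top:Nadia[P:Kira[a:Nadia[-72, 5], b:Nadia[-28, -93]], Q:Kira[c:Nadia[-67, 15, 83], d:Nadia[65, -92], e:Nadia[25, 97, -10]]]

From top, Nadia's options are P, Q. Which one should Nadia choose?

Q

a (Nadia): max(-72, 5) = 5
b (Nadia): max(-28, -93) = -28
P (Kira): min(5, -28) = -28
c (Nadia): max(-67, 15, 83) = 83
d (Nadia): max(65, -92) = 65
e (Nadia): max(25, 97, -10) = 97
Q (Kira): min(83, 65, 97) = 65
top (Nadia): max(-28, 65) = 65
Nadia at top wants the highest of {P=-28, Q=65}, so chooses Q.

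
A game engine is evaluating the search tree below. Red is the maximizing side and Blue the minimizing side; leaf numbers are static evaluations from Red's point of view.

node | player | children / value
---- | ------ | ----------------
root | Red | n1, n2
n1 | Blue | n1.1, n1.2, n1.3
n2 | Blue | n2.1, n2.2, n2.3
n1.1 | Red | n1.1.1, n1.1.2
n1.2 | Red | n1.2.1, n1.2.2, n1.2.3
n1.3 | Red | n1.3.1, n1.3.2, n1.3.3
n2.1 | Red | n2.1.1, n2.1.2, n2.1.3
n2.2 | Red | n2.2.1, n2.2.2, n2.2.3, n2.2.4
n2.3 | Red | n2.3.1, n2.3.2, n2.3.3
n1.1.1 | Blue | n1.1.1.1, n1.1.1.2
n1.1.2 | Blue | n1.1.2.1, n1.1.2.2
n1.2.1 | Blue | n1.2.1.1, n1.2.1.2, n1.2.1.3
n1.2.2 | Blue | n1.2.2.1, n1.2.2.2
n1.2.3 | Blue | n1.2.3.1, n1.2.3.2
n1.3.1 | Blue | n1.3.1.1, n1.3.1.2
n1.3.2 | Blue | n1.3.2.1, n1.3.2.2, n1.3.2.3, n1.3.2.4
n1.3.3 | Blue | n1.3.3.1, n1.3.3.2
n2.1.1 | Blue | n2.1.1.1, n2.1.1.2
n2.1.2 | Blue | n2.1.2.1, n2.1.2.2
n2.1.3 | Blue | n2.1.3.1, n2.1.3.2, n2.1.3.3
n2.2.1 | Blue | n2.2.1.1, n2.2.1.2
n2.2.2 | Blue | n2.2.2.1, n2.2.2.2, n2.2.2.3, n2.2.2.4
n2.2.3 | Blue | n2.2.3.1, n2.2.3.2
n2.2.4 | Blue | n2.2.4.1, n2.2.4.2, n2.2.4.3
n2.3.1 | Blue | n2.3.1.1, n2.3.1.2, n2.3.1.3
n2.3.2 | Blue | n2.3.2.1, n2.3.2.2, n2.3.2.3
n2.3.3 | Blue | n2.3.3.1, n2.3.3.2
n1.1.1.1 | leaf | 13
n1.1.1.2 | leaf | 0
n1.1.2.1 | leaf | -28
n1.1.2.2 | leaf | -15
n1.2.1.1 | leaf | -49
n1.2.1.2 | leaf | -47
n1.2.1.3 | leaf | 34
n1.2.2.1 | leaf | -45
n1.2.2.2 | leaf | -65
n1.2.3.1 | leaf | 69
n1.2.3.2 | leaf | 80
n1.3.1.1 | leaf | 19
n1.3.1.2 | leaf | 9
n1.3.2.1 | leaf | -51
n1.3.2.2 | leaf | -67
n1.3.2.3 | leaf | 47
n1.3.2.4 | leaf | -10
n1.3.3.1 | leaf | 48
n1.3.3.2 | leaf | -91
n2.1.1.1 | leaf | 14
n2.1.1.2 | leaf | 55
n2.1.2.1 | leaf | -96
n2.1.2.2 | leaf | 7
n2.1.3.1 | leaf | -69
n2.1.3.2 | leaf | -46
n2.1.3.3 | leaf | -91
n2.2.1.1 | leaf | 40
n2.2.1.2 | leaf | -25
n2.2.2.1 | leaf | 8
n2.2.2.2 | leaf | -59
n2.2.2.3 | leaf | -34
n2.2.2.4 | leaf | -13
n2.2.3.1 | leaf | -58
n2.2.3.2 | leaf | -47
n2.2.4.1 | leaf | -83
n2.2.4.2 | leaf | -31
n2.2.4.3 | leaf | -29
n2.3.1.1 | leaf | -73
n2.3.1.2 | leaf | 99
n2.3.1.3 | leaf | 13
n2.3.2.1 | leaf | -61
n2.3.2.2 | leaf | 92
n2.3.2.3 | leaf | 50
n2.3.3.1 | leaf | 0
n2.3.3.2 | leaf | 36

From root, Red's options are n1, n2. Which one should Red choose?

n1.1.1 (Blue): min(13, 0) = 0
n1.1.2 (Blue): min(-28, -15) = -28
n1.1 (Red): max(0, -28) = 0
n1.2.1 (Blue): min(-49, -47, 34) = -49
n1.2.2 (Blue): min(-45, -65) = -65
n1.2.3 (Blue): min(69, 80) = 69
n1.2 (Red): max(-49, -65, 69) = 69
n1.3.1 (Blue): min(19, 9) = 9
n1.3.2 (Blue): min(-51, -67, 47, -10) = -67
n1.3.3 (Blue): min(48, -91) = -91
n1.3 (Red): max(9, -67, -91) = 9
n1 (Blue): min(0, 69, 9) = 0
n2.1.1 (Blue): min(14, 55) = 14
n2.1.2 (Blue): min(-96, 7) = -96
n2.1.3 (Blue): min(-69, -46, -91) = -91
n2.1 (Red): max(14, -96, -91) = 14
n2.2.1 (Blue): min(40, -25) = -25
n2.2.2 (Blue): min(8, -59, -34, -13) = -59
n2.2.3 (Blue): min(-58, -47) = -58
n2.2.4 (Blue): min(-83, -31, -29) = -83
n2.2 (Red): max(-25, -59, -58, -83) = -25
n2.3.1 (Blue): min(-73, 99, 13) = -73
n2.3.2 (Blue): min(-61, 92, 50) = -61
n2.3.3 (Blue): min(0, 36) = 0
n2.3 (Red): max(-73, -61, 0) = 0
n2 (Blue): min(14, -25, 0) = -25
root (Red): max(0, -25) = 0
Red at root wants the highest of {n1=0, n2=-25}, so chooses n1.

n1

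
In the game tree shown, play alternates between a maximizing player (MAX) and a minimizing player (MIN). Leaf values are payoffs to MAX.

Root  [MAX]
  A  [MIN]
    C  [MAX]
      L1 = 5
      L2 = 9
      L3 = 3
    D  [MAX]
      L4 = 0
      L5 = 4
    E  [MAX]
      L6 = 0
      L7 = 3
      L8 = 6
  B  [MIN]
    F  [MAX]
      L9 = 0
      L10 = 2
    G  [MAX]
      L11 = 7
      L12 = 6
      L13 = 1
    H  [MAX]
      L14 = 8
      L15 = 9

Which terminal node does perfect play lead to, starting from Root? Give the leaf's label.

L5

C (MAX): max(5, 9, 3) = 9
D (MAX): max(0, 4) = 4
E (MAX): max(0, 3, 6) = 6
A (MIN): min(9, 4, 6) = 4
F (MAX): max(0, 2) = 2
G (MAX): max(7, 6, 1) = 7
H (MAX): max(8, 9) = 9
B (MIN): min(2, 7, 9) = 2
Root (MAX): max(4, 2) = 4
At Root, MAX picks A (highest: 4).
At A, MIN picks D (lowest: 4).
At D, MAX picks L5 (highest: 4).
Terminal value 4.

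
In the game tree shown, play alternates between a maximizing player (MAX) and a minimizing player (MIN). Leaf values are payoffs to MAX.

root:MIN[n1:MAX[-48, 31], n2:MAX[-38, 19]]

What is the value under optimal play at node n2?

n2 (MAX): max(-38, 19) = 19

19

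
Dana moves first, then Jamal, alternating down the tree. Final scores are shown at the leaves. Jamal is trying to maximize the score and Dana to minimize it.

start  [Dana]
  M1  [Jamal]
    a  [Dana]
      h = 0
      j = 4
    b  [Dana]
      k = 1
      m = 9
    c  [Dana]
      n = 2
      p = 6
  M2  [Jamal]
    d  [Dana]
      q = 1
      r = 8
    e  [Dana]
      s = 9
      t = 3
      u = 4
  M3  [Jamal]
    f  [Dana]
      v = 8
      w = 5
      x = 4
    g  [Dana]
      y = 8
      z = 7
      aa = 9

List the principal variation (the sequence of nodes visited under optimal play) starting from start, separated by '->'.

start -> M1 -> c -> n

a (Dana): min(0, 4) = 0
b (Dana): min(1, 9) = 1
c (Dana): min(2, 6) = 2
M1 (Jamal): max(0, 1, 2) = 2
d (Dana): min(1, 8) = 1
e (Dana): min(9, 3, 4) = 3
M2 (Jamal): max(1, 3) = 3
f (Dana): min(8, 5, 4) = 4
g (Dana): min(8, 7, 9) = 7
M3 (Jamal): max(4, 7) = 7
start (Dana): min(2, 3, 7) = 2
At start, Dana picks M1 (lowest: 2).
At M1, Jamal picks c (highest: 2).
At c, Dana picks n (lowest: 2).
Terminal value 2.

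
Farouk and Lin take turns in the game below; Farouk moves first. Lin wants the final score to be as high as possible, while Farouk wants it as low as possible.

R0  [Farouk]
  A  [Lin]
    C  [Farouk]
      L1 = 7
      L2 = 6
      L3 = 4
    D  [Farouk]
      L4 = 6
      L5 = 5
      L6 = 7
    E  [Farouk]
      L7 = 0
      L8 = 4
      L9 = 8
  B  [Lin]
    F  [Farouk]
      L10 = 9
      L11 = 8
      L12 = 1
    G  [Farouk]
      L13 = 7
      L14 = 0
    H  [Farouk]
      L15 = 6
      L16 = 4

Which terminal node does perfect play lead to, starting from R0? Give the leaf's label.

C (Farouk): min(7, 6, 4) = 4
D (Farouk): min(6, 5, 7) = 5
E (Farouk): min(0, 4, 8) = 0
A (Lin): max(4, 5, 0) = 5
F (Farouk): min(9, 8, 1) = 1
G (Farouk): min(7, 0) = 0
H (Farouk): min(6, 4) = 4
B (Lin): max(1, 0, 4) = 4
R0 (Farouk): min(5, 4) = 4
At R0, Farouk picks B (lowest: 4).
At B, Lin picks H (highest: 4).
At H, Farouk picks L16 (lowest: 4).
Terminal value 4.

L16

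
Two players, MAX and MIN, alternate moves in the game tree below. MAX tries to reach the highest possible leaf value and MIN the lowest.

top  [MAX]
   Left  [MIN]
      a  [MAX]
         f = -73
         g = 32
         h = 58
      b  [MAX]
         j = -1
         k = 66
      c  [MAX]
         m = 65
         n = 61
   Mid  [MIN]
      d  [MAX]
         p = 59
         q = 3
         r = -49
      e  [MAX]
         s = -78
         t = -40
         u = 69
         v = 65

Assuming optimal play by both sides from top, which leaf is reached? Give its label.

a (MAX): max(-73, 32, 58) = 58
b (MAX): max(-1, 66) = 66
c (MAX): max(65, 61) = 65
Left (MIN): min(58, 66, 65) = 58
d (MAX): max(59, 3, -49) = 59
e (MAX): max(-78, -40, 69, 65) = 69
Mid (MIN): min(59, 69) = 59
top (MAX): max(58, 59) = 59
At top, MAX picks Mid (highest: 59).
At Mid, MIN picks d (lowest: 59).
At d, MAX picks p (highest: 59).
Terminal value 59.

p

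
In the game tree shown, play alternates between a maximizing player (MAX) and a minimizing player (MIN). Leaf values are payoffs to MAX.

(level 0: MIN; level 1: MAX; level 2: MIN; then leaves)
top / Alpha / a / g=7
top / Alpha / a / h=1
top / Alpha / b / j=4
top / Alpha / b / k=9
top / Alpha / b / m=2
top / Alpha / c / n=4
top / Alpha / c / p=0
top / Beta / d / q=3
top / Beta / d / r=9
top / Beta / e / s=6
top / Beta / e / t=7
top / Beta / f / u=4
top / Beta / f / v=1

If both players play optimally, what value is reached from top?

2

a (MIN): min(7, 1) = 1
b (MIN): min(4, 9, 2) = 2
c (MIN): min(4, 0) = 0
Alpha (MAX): max(1, 2, 0) = 2
d (MIN): min(3, 9) = 3
e (MIN): min(6, 7) = 6
f (MIN): min(4, 1) = 1
Beta (MAX): max(3, 6, 1) = 6
top (MIN): min(2, 6) = 2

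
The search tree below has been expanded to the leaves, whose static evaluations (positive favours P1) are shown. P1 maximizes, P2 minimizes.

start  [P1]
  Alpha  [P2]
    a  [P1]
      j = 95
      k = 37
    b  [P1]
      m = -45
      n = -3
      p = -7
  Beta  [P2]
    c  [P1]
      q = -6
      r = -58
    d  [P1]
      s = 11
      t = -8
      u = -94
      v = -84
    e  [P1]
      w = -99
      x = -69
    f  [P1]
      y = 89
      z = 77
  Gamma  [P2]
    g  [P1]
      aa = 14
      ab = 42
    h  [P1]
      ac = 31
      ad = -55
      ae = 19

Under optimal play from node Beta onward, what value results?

c (P1): max(-6, -58) = -6
d (P1): max(11, -8, -94, -84) = 11
e (P1): max(-99, -69) = -69
f (P1): max(89, 77) = 89
Beta (P2): min(-6, 11, -69, 89) = -69

-69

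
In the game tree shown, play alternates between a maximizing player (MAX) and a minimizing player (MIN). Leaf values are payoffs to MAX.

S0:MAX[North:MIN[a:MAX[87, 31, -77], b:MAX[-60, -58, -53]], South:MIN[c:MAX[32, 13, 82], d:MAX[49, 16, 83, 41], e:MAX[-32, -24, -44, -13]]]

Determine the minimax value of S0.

-13

a (MAX): max(87, 31, -77) = 87
b (MAX): max(-60, -58, -53) = -53
North (MIN): min(87, -53) = -53
c (MAX): max(32, 13, 82) = 82
d (MAX): max(49, 16, 83, 41) = 83
e (MAX): max(-32, -24, -44, -13) = -13
South (MIN): min(82, 83, -13) = -13
S0 (MAX): max(-53, -13) = -13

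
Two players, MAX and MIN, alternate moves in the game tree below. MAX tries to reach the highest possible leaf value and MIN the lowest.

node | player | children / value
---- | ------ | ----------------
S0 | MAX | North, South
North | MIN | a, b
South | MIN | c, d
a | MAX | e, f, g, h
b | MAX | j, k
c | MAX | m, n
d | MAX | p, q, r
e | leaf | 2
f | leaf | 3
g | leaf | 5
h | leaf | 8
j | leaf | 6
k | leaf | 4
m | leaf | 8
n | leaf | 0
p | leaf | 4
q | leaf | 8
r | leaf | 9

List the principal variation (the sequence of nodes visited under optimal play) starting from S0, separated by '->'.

S0 -> South -> c -> m

a (MAX): max(2, 3, 5, 8) = 8
b (MAX): max(6, 4) = 6
North (MIN): min(8, 6) = 6
c (MAX): max(8, 0) = 8
d (MAX): max(4, 8, 9) = 9
South (MIN): min(8, 9) = 8
S0 (MAX): max(6, 8) = 8
At S0, MAX picks South (highest: 8).
At South, MIN picks c (lowest: 8).
At c, MAX picks m (highest: 8).
Terminal value 8.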